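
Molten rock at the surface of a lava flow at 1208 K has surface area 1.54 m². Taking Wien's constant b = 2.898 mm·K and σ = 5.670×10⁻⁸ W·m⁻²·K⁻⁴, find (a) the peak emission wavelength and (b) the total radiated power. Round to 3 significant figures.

λ_max ≈ 2.40×10³ nm; P ≈ 1.86×10⁵ W

(a) λ_max = b/T = 2.898×10⁻³/1208 = 2.399×10⁻⁶ m = 2.40×10³ nm.
Area A = 1.54 m².
(b) P = σAT⁴ = 5.670×10⁻⁸×1.54×(1208)⁴ = 1.86×10⁵ W.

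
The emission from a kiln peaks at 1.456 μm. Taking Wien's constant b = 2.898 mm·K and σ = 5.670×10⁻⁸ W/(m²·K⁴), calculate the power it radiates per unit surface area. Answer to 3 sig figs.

I ≈ 8.90×10⁵ W/m²

Wien's law: T = b/λ_max = 2.898×10⁻³/1.456×10⁻⁶ = 1990.38 K.
Then I = σT⁴ = 5.670×10⁻⁸×(1990.38)⁴ = 8.90×10⁵ W/m².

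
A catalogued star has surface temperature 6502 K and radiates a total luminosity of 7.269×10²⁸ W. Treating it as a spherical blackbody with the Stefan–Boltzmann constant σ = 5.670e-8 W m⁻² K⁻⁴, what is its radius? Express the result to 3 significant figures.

L = 4πR²σT⁴ ⇒ R = √(L/(4πσT⁴)).
σT⁴ = 1.01338×10⁸ W/m², so R = √(7.269×10²⁸/(4π×1.01338×10⁸)) = 7.56×10⁹ m.

R ≈ 7.56×10⁹ m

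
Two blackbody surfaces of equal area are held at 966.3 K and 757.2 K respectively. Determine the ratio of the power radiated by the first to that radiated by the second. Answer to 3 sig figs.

With equal areas, P₁/P₂ = (T₁/T₂)⁴ = (966.3/757.2)⁴ = 2.65.

P₁/P₂ ≈ 2.65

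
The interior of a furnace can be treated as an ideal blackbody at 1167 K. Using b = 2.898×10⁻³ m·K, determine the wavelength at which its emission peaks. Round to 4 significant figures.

Wien's displacement law: λ_max = b/T = (2.898×10⁻³ m·K)/(1167 K) = 2.4833×10⁻⁶ m.
That is 2.483 μm, in the infrared range.

λ_max ≈ 2.483 μm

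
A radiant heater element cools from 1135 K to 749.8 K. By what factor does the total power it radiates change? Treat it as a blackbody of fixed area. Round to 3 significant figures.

P ∝ T⁴, so P₂/P₁ = (T₂/T₁)⁴ = (749.8/1135)⁴ = (0.660617)⁴ = 0.190.

P₂/P₁ ≈ 0.190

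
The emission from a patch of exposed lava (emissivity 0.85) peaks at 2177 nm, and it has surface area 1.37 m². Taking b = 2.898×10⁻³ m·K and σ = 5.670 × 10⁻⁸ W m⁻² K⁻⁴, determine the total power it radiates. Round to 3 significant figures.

Wien's law: T = b/λ_max = 2.898×10⁻³/2.177×10⁻⁶ = 1331.19 K.
Area A = 1.37 m².
Then P = εσAT⁴ = 0.85×5.670×10⁻⁸×1.37×(1331.19)⁴ = 2.07×10⁵ W.

P ≈ 2.07×10⁵ W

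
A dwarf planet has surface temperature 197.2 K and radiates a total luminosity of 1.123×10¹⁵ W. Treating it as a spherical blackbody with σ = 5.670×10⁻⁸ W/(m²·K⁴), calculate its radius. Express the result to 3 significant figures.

R ≈ 1.02×10⁶ m

L = 4πR²σT⁴ ⇒ R = √(L/(4πσT⁴)).
σT⁴ = 85.7454 W/m², so R = √(1.123×10¹⁵/(4π×85.7454)) = 1.02×10⁶ m.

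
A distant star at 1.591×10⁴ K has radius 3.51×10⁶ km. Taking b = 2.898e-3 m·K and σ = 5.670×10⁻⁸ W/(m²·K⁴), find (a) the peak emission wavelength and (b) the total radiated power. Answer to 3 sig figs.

(a) λ_max = b/T = 2.898×10⁻³/1.591×10⁴ = 1.821×10⁻⁷ m = 182 nm.
Surface area A = 4πR² = 4π(3.51×10⁹ m)² = 1.54819×10²⁰ m².
(b) P = σAT⁴ = 5.670×10⁻⁸×1.54819×10²⁰×(1.591×10⁴)⁴ = 5.62×10²⁹ W.

λ_max ≈ 182 nm; P ≈ 5.62×10²⁹ W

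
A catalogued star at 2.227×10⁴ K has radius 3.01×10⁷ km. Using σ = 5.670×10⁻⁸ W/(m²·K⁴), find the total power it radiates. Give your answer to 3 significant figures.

Surface area A = 4πR² = 4π(3.01×10¹⁰ m)² = 1.13853×10²² m².
P = σAT⁴ = 5.670×10⁻⁸ × 1.13853×10²² × (2.227×10⁴)⁴ = 1.59×10³² W.

P ≈ 1.59×10³² W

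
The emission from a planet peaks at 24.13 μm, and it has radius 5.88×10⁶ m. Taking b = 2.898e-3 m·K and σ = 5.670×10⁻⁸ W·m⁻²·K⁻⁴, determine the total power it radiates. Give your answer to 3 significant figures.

Wien's law: T = b/λ_max = 2.898×10⁻³/2.413×10⁻⁵ = 120.099 K.
Surface area A = 4πR² = 4π(5.88×10⁶ m)² = 4.34475×10¹⁴ m².
Then P = σAT⁴ = 5.670×10⁻⁸×4.34475×10¹⁴×(120.099)⁴ = 5.13×10¹⁵ W.

P ≈ 5.13×10¹⁵ W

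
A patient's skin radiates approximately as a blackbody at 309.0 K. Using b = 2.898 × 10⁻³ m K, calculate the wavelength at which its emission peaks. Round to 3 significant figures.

Wien's displacement law: λ_max = b/T = (2.898×10⁻³ m·K)/(309.0 K) = 9.379×10⁻⁶ m.
That is 9.38 μm, in the infrared range.

λ_max ≈ 9.38 μm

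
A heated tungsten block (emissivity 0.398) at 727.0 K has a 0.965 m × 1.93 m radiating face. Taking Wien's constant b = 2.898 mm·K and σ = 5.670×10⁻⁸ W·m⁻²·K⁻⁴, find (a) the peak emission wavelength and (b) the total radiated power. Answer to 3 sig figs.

(a) λ_max = b/T = 2.898×10⁻³/727.0 = 3.986×10⁻⁶ m = 3.99 μm.
Area A = 0.965 × 1.93 = 1.86245 m².
(b) P = εσAT⁴ = 0.398×5.670×10⁻⁸×1.86245×(727.0)⁴ = 1.17×10⁴ W.

λ_max ≈ 3.99 μm; P ≈ 1.17×10⁴ W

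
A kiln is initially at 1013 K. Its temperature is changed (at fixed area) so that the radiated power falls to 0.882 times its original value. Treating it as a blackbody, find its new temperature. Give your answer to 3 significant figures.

P ∝ T⁴, so T₂/T₁ = (P₂/P₁)^(1/4) = (0.882)^(1/4) = 0.969097.
T₂ = 1013 × 0.969097 = 982 K.

T₂ ≈ 982 K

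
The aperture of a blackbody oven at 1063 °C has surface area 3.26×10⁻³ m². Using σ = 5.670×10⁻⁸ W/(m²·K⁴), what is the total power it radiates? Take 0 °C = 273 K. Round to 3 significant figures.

T = 1063 °C + 273 = 1336 K.
Area A = 3.26×10⁻³ m².
P = σAT⁴ = 5.670×10⁻⁸ × 3.26×10⁻³ × (1336)⁴ = 589 W.

P ≈ 589 W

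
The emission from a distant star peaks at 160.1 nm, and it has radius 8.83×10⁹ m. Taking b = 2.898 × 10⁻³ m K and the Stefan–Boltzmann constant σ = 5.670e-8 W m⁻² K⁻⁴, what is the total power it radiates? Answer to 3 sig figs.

P ≈ 5.96×10³⁰ W

Wien's law: T = b/λ_max = 2.898×10⁻³/1.601×10⁻⁷ = 18101.2 K.
Surface area A = 4πR² = 4π(8.83×10⁹ m)² = 9.79786×10²⁰ m².
Then P = σAT⁴ = 5.670×10⁻⁸×9.79786×10²⁰×(18101.2)⁴ = 5.96×10³⁰ W.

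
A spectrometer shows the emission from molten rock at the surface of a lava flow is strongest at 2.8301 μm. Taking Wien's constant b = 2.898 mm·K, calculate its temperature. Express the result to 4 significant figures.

Wien's law gives T = b/λ_max = (2.898×10⁻³ m·K)/(2.8301×10⁻⁶ m) = 1024 K.

T ≈ 1024 K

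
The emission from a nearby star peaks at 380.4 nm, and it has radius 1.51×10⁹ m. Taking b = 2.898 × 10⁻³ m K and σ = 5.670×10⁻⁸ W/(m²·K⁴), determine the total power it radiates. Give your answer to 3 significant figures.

Wien's law: T = b/λ_max = 2.898×10⁻³/3.804×10⁻⁷ = 7618.30 K.
Surface area A = 4πR² = 4π(1.51×10⁹ m)² = 2.86526×10¹⁹ m².
Then P = σAT⁴ = 5.670×10⁻⁸×2.86526×10¹⁹×(7618.30)⁴ = 5.47×10²⁷ W.

P ≈ 5.47×10²⁷ W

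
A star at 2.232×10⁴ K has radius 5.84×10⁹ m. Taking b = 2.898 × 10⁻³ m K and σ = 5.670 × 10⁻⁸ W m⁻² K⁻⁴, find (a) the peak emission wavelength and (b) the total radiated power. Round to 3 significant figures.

λ_max ≈ 130 nm; P ≈ 6.03×10³⁰ W

(a) λ_max = b/T = 2.898×10⁻³/2.232×10⁴ = 1.298×10⁻⁷ m = 130 nm.
Surface area A = 4πR² = 4π(5.84×10⁹ m)² = 4.28584×10²⁰ m².
(b) P = σAT⁴ = 5.670×10⁻⁸×4.28584×10²⁰×(2.232×10⁴)⁴ = 6.03×10³⁰ W.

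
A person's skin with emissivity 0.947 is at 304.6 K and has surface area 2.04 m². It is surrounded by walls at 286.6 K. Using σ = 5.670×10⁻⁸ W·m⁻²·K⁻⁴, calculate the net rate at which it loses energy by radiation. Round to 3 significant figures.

Net loss ≈ 204 W

Area A = 2.04 m².
Net radiated power P_net = εσA(T⁴ − T₀⁴) = 0.947×5.670×10⁻⁸×2.04×(304.6⁴ − 286.6⁴).
T⁴ − T₀⁴ = 8.60834×10⁹ − 6.74691×10⁹ = 1.86143×10⁹ K⁴, so P_net = 204 W.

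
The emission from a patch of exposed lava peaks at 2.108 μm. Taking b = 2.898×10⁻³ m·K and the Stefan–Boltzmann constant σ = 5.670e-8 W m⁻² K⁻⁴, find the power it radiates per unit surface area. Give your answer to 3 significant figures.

I ≈ 2.03×10⁵ W/m²

Wien's law: T = b/λ_max = 2.898×10⁻³/2.108×10⁻⁶ = 1374.76 K.
Then I = σT⁴ = 5.670×10⁻⁸×(1374.76)⁴ = 2.03×10⁵ W/m².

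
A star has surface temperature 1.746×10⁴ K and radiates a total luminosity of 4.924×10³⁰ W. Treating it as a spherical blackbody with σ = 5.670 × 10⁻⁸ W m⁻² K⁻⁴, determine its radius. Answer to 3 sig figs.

R ≈ 8.62×10⁹ m

L = 4πR²σT⁴ ⇒ R = √(L/(4πσT⁴)).
σT⁴ = 5.26939×10⁹ W/m², so R = √(4.924×10³⁰/(4π×5.26939×10⁹)) = 8.62×10⁹ m.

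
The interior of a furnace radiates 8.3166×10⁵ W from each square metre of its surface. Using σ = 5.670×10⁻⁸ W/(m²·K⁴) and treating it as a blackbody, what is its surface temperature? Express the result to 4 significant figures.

I = σT⁴, so T = (I/σ)^(1/4) = (8.3166×10⁵/(5.670×10⁻⁸))^(1/4) = 1957 K.

T ≈ 1957 K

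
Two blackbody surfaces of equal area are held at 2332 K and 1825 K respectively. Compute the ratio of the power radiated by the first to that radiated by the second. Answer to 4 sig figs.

With equal areas, P₁/P₂ = (T₁/T₂)⁴ = (2332/1825)⁴ = 2.666.

P₁/P₂ ≈ 2.666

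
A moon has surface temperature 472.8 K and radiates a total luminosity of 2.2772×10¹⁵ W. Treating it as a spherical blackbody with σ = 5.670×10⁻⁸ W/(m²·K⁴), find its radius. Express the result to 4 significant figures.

L = 4πR²σT⁴ ⇒ R = √(L/(4πσT⁴)).
σT⁴ = 2833.30 W/m², so R = √(2.2772×10¹⁵/(4π×2833.30)) = 2.529×10⁵ m.

R ≈ 2.529×10⁵ m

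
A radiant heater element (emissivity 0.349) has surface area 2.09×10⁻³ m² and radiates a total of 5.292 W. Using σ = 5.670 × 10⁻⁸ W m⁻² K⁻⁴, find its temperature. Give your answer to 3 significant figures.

Area A = 2.09×10⁻³ m².
P = εσAT⁴ ⇒ T = (P/(εσA))^(1/4) = (5.292/(0.349×5.670×10⁻⁸×2.09×10⁻³))^(1/4) = 598 K.

T ≈ 598 K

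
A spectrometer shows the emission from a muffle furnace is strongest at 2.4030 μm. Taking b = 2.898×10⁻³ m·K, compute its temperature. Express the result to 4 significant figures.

Wien's law gives T = b/λ_max = (2.898×10⁻³ m·K)/(2.4030×10⁻⁶ m) = 1206 K.

T ≈ 1206 K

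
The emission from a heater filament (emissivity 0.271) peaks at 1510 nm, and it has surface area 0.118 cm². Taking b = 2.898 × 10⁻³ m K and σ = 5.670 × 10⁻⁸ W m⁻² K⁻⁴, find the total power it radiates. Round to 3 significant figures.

P ≈ 2.46 W

Wien's law: T = b/λ_max = 2.898×10⁻³/1.510×10⁻⁶ = 1919.21 K.
Area A = 0.118 cm² = 1.18×10⁻⁵ m².
Then P = εσAT⁴ = 0.271×5.670×10⁻⁸×1.18×10⁻⁵×(1919.21)⁴ = 2.46 W.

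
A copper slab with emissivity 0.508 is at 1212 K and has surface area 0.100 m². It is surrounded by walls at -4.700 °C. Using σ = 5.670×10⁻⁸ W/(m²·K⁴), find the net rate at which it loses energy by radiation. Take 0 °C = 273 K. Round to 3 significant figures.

Net loss ≈ 6.20×10³ W

Surroundings: T = -4.700 °C + 273 = 268.300 K.
Area A = 0.100 m².
Net radiated power P_net = εσA(T⁴ − T₀⁴) = 0.508×5.670×10⁻⁸×0.100×(1212⁴ − 268.300⁴).
T⁴ − T₀⁴ = 2.15780×10¹² − 5.18182×10⁹ = 2.15262×10¹² K⁴, so P_net = 6.20×10³ W.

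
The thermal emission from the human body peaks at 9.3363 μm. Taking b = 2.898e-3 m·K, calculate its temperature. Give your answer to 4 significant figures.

Wien's law gives T = b/λ_max = (2.898×10⁻³ m·K)/(9.3363×10⁻⁶ m) = 310.4 K.

T ≈ 310.4 K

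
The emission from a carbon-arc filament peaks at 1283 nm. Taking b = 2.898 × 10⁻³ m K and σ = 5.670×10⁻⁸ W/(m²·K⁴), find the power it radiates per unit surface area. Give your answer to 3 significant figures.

I ≈ 1.48×10⁶ W/m²

Wien's law: T = b/λ_max = 2.898×10⁻³/1.283×10⁻⁶ = 2258.77 K.
Then I = σT⁴ = 5.670×10⁻⁸×(2258.77)⁴ = 1.48×10⁶ W/m².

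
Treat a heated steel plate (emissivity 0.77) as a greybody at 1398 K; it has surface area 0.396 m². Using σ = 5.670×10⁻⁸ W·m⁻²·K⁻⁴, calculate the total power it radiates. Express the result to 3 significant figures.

Area A = 0.396 m².
P = εσAT⁴ = 0.77 × 5.670×10⁻⁸ × 0.396 × (1398)⁴ = 6.60×10⁴ W.

P ≈ 6.60×10⁴ W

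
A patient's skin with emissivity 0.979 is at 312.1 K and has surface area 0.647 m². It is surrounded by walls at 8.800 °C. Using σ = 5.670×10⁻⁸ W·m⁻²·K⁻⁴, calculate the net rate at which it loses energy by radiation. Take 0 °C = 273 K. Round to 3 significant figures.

Surroundings: T = 8.800 °C + 273 = 281.800 K.
Area A = 0.647 m².
Net radiated power P_net = εσA(T⁴ − T₀⁴) = 0.979×5.670×10⁻⁸×0.647×(312.1⁴ − 281.800⁴).
T⁴ − T₀⁴ = 9.48801×10⁹ − 6.30615×10⁹ = 3.18186×10⁹ K⁴, so P_net = 114 W.

Net loss ≈ 114 W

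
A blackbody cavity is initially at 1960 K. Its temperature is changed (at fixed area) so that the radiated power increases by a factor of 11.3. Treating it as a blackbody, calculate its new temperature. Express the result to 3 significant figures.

P ∝ T⁴, so T₂/T₁ = (P₂/P₁)^(1/4) = (11.3)^(1/4) = 1.83345.
T₂ = 1960 × 1.83345 = 3.59×10³ K.

T₂ ≈ 3.59×10³ K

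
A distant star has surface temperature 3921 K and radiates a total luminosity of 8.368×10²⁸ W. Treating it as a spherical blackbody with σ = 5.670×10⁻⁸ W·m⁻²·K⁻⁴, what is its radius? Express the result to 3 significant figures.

L = 4πR²σT⁴ ⇒ R = √(L/(4πσT⁴)).
σT⁴ = 1.34020×10⁷ W/m², so R = √(8.368×10²⁸/(4π×1.34020×10⁷)) = 2.23×10¹⁰ m.

R ≈ 2.23×10¹⁰ m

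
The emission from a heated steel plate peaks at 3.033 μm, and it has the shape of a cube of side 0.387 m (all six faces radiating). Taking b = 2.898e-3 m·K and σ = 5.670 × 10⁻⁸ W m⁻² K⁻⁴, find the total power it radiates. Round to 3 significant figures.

P ≈ 4.25×10⁴ W

Wien's law: T = b/λ_max = 2.898×10⁻³/3.033×10⁻⁶ = 955.490 K.
Area A = 6s² = 6×(0.387 m)² = 0.898614 m².
Then P = σAT⁴ = 5.670×10⁻⁸×0.898614×(955.490)⁴ = 4.25×10⁴ W.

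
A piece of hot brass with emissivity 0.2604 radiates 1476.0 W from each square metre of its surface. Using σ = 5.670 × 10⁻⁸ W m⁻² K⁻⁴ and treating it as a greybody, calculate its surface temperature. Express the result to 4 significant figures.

I = εσT⁴, so T = (I/εσ)^(1/4) = (1476.0/(0.2604×5.670×10⁻⁸))^(1/4) = 562.3 K.

T ≈ 562.3 K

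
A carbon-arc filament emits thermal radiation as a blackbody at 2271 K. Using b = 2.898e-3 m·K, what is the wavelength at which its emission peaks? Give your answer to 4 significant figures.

λ_max ≈ 1.276 μm

Wien's displacement law: λ_max = b/T = (2.898×10⁻³ m·K)/(2271 K) = 1.2761×10⁻⁶ m.
That is 1.276 μm, in the infrared range.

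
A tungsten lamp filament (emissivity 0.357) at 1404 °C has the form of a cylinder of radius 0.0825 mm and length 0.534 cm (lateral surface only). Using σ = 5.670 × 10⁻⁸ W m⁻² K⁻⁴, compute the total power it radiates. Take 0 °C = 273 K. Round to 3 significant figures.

P ≈ 0.443 W

T = 1404 °C + 273 = 1677 K.
Lateral area A = 2πrL = 2π×8.25×10⁻⁵×5.34×10⁻³ = 2.76806×10⁻⁶ m².
P = εσAT⁴ = 0.357 × 5.670×10⁻⁸ × 2.76806×10⁻⁶ × (1677)⁴ = 0.443 W.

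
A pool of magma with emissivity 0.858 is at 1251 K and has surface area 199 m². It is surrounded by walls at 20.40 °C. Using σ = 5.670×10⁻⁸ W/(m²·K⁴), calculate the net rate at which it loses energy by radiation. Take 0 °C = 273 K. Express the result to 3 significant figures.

Surroundings: T = 20.40 °C + 273 = 293.40 K.
Area A = 199 m².
Net radiated power P_net = εσA(T⁴ − T₀⁴) = 0.858×5.670×10⁻⁸×199×(1251⁴ − 293.40⁴).
T⁴ − T₀⁴ = 2.44923×10¹² − 7.41038×10⁹ = 2.44182×10¹² K⁴, so P_net = 2.36×10⁷ W.

Net loss ≈ 2.36×10⁷ W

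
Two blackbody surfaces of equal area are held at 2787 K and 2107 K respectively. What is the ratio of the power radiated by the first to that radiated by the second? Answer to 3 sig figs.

With equal areas, P₁/P₂ = (T₁/T₂)⁴ = (2787/2107)⁴ = 3.06.

P₁/P₂ ≈ 3.06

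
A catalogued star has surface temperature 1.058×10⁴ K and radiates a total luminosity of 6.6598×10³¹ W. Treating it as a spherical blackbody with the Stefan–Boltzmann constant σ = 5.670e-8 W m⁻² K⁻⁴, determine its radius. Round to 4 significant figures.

L = 4πR²σT⁴ ⇒ R = √(L/(4πσT⁴)).
σT⁴ = 7.10437×10⁸ W/m², so R = √(6.6598×10³¹/(4π×7.10437×10⁸)) = 8.637×10¹⁰ m.

R ≈ 8.637×10¹⁰ m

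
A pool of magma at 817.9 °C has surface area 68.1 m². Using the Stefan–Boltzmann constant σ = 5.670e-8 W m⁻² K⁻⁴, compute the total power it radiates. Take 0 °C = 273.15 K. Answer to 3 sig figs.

P ≈ 5.47×10⁶ W

T = 817.9 °C + 273.15 = 1091.05 K.
Area A = 68.1 m².
P = σAT⁴ = 5.670×10⁻⁸ × 68.1 × (1091.05)⁴ = 5.47×10⁶ W.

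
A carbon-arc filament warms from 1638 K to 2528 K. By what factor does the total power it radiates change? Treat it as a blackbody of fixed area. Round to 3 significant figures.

P ∝ T⁴, so P₂/P₁ = (T₂/T₁)⁴ = (2528/1638)⁴ = (1.54335)⁴ = 5.67.

P₂/P₁ ≈ 5.67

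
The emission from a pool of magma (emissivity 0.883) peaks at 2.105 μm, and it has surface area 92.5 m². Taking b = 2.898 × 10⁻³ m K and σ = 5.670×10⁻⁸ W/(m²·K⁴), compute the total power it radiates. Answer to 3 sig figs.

P ≈ 1.66×10⁷ W

Wien's law: T = b/λ_max = 2.898×10⁻³/2.105×10⁻⁶ = 1376.72 K.
Area A = 92.5 m².
Then P = εσAT⁴ = 0.883×5.670×10⁻⁸×92.5×(1376.72)⁴ = 1.66×10⁷ W.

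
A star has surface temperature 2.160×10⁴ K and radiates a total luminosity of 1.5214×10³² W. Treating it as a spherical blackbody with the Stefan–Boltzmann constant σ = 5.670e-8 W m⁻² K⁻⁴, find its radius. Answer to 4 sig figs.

R ≈ 3.132×10¹⁰ m

L = 4πR²σT⁴ ⇒ R = √(L/(4πσT⁴)).
σT⁴ = 1.23424×10¹⁰ W/m², so R = √(1.5214×10³²/(4π×1.23424×10¹⁰)) = 3.132×10¹⁰ m.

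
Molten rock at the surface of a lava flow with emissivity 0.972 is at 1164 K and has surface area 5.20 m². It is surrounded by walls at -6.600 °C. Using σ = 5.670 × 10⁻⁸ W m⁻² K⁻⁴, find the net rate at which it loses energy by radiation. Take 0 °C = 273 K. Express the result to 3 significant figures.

Net loss ≈ 5.25×10⁵ W

Surroundings: T = -6.600 °C + 273 = 266.400 K.
Area A = 5.20 m².
Net radiated power P_net = εσA(T⁴ − T₀⁴) = 0.972×5.670×10⁻⁸×5.20×(1164⁴ − 266.400⁴).
T⁴ − T₀⁴ = 1.83574×10¹² − 5.03659×10⁹ = 1.83070×10¹² K⁴, so P_net = 5.25×10⁵ W.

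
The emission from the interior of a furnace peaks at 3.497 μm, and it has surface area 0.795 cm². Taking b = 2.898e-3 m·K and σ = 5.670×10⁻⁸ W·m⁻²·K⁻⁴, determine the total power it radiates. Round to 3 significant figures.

Wien's law: T = b/λ_max = 2.898×10⁻³/3.497×10⁻⁶ = 828.710 K.
Area A = 0.795 cm² = 7.95×10⁻⁵ m².
Then P = σAT⁴ = 5.670×10⁻⁸×7.95×10⁻⁵×(828.710)⁴ = 2.13 W.

P ≈ 2.13 W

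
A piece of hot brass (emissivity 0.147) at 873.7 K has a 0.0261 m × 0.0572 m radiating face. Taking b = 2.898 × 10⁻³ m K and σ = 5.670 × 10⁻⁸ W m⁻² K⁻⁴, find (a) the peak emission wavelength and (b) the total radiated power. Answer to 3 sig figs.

(a) λ_max = b/T = 2.898×10⁻³/873.7 = 3.317×10⁻⁶ m = 3.32 μm.
Area A = 0.0261 × 0.0572 = 1.49292×10⁻³ m².
(b) P = εσAT⁴ = 0.147×5.670×10⁻⁸×1.49292×10⁻³×(873.7)⁴ = 7.25 W.

λ_max ≈ 3.32 μm; P ≈ 7.25 W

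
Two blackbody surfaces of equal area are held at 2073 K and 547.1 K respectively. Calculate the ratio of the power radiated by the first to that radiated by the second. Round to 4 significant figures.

P₁/P₂ ≈ 206.1

With equal areas, P₁/P₂ = (T₁/T₂)⁴ = (2073/547.1)⁴ = 206.1.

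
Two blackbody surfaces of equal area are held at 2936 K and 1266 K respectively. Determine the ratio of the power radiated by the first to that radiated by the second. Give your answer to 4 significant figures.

P₁/P₂ ≈ 28.93

With equal areas, P₁/P₂ = (T₁/T₂)⁴ = (2936/1266)⁴ = 28.93.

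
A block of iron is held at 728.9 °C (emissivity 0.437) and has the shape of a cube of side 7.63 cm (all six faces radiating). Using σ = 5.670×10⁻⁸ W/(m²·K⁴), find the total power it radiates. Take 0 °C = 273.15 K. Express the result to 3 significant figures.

P ≈ 873 W

T = 728.9 °C + 273.15 = 1002.05 K.
Area A = 6s² = 6×(0.0763 m)² = 0.0349301 m².
P = εσAT⁴ = 0.437 × 5.670×10⁻⁸ × 0.0349301 × (1002.05)⁴ = 873 W.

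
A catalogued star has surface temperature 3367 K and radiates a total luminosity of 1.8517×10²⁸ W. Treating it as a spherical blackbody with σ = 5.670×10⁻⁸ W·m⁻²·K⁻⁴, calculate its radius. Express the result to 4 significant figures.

L = 4πR²σT⁴ ⇒ R = √(L/(4πσT⁴)).
σT⁴ = 7.28711×10⁶ W/m², so R = √(1.8517×10²⁸/(4π×7.28711×10⁶)) = 1.422×10¹⁰ m.

R ≈ 1.422×10¹⁰ m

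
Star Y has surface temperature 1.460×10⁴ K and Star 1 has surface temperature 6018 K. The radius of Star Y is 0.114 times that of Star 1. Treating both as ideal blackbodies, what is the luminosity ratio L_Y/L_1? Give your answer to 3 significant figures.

L ∝ R²T⁴, so L_Y/L_1 = (R_Y/R_1)²(T_Y/T_1)⁴ = (0.114)² × (1.460×10⁴/6018)⁴ = 0.012996 × 34.6420 = 0.450.

L_Y/L_1 ≈ 0.450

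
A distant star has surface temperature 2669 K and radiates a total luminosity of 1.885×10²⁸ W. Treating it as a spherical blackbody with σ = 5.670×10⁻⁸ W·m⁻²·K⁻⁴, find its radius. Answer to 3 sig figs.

L = 4πR²σT⁴ ⇒ R = √(L/(4πσT⁴)).
σT⁴ = 2.87725×10⁶ W/m², so R = √(1.885×10²⁸/(4π×2.87725×10⁶)) = 2.28×10¹⁰ m.

R ≈ 2.28×10¹⁰ m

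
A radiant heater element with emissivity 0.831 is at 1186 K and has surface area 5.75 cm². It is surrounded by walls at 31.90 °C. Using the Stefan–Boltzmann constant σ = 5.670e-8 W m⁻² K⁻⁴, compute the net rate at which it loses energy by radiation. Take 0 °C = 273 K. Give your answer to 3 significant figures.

Net loss ≈ 53.4 W

Surroundings: T = 31.90 °C + 273 = 304.90 K.
Area A = 5.75 cm² = 5.75×10⁻⁴ m².
Net radiated power P_net = εσA(T⁴ − T₀⁴) = 0.831×5.670×10⁻⁸×5.75×10⁻⁴×(1186⁴ − 304.90⁴).
T⁴ − T₀⁴ = 1.97851×10¹² − 8.64231×10⁹ = 1.96987×10¹² K⁴, so P_net = 53.4 W.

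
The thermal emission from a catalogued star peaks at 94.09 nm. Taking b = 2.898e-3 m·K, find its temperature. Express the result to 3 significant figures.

T ≈ 3.08×10⁴ K

Wien's law gives T = b/λ_max = (2.898×10⁻³ m·K)/(9.409×10⁻⁸ m) = 3.08×10⁴ K.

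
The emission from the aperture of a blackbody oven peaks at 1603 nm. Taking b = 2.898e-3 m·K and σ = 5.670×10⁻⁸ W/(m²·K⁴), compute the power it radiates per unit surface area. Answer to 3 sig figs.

I ≈ 6.06×10⁵ W/m²

Wien's law: T = b/λ_max = 2.898×10⁻³/1.603×10⁻⁶ = 1807.86 K.
Then I = σT⁴ = 5.670×10⁻⁸×(1807.86)⁴ = 6.06×10⁵ W/m².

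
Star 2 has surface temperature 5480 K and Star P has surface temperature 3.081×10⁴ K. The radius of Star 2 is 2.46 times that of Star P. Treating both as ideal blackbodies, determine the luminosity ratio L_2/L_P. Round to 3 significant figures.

L_2/L_P ≈ 6.06×10⁻³

L ∝ R²T⁴, so L_2/L_P = (R_2/R_P)²(T_2/T_P)⁴ = (2.46)² × (5480/3.081×10⁴)⁴ = 6.0516 × 1.00082×10⁻³ = 6.06×10⁻³.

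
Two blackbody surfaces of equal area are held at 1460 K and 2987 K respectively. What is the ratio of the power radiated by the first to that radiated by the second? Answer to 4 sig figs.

P₁/P₂ ≈ 0.05708

With equal areas, P₁/P₂ = (T₁/T₂)⁴ = (1460/2987)⁴ = 0.05708.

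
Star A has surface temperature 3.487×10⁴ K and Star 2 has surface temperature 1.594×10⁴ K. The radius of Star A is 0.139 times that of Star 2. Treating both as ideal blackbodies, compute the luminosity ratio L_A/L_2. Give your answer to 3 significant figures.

L_A/L_2 ≈ 0.442

L ∝ R²T⁴, so L_A/L_2 = (R_A/R_2)²(T_A/T_2)⁴ = (0.139)² × (3.487×10⁴/1.594×10⁴)⁴ = 0.019321 × 22.9010 = 0.442.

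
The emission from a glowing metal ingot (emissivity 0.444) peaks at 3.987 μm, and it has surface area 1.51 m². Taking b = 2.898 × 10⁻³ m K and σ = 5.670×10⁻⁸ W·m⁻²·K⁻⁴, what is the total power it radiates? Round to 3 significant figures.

P ≈ 1.06×10⁴ W

Wien's law: T = b/λ_max = 2.898×10⁻³/3.987×10⁻⁶ = 726.862 K.
Area A = 1.51 m².
Then P = εσAT⁴ = 0.444×5.670×10⁻⁸×1.51×(726.862)⁴ = 1.06×10⁴ W.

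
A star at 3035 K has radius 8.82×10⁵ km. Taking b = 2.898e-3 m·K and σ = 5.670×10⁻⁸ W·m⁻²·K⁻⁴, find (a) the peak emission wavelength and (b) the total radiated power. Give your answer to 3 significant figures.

λ_max ≈ 0.955 μm; P ≈ 4.70×10²⁵ W

(a) λ_max = b/T = 2.898×10⁻³/3035 = 9.549×10⁻⁷ m = 0.955 μm.
Surface area A = 4πR² = 4π(8.82×10⁸ m)² = 9.77568×10¹⁸ m².
(b) P = σAT⁴ = 5.670×10⁻⁸×9.77568×10¹⁸×(3035)⁴ = 4.70×10²⁵ W.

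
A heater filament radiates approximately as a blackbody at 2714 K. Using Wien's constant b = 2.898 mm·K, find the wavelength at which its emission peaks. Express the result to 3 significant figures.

λ_max ≈ 1.07 μm

Wien's displacement law: λ_max = b/T = (2.898×10⁻³ m·K)/(2714 K) = 1.068×10⁻⁶ m.
That is 1.07 μm, in the infrared range.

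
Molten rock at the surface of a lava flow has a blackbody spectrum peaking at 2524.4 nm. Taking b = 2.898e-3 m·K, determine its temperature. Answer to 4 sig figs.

Wien's law gives T = b/λ_max = (2.898×10⁻³ m·K)/(2.5244×10⁻⁶ m) = 1148 K.

T ≈ 1148 K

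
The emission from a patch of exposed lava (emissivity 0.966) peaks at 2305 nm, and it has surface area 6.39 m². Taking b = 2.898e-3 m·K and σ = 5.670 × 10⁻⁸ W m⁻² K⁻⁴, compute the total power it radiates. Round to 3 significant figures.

P ≈ 8.75×10⁵ W

Wien's law: T = b/λ_max = 2.898×10⁻³/2.305×10⁻⁶ = 1257.27 K.
Area A = 6.39 m².
Then P = εσAT⁴ = 0.966×5.670×10⁻⁸×6.39×(1257.27)⁴ = 8.75×10⁵ W.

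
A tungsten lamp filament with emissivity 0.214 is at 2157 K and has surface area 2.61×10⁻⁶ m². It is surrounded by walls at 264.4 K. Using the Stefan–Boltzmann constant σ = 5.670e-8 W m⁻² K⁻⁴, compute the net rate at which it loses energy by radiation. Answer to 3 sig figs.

Area A = 2.61×10⁻⁶ m².
Net radiated power P_net = εσA(T⁴ − T₀⁴) = 0.214×5.670×10⁻⁸×2.61×10⁻⁶×(2157⁴ − 264.4⁴).
T⁴ − T₀⁴ = 2.16471×10¹³ − 4.88704×10⁹ = 2.16422×10¹³ K⁴, so P_net = 0.685 W.

Net loss ≈ 0.685 W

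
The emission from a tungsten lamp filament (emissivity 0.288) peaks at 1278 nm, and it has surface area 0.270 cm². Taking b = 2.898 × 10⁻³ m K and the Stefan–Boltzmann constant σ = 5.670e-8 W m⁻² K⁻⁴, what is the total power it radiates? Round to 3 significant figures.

Wien's law: T = b/λ_max = 2.898×10⁻³/1.278×10⁻⁶ = 2267.61 K.
Area A = 0.270 cm² = 2.70×10⁻⁵ m².
Then P = εσAT⁴ = 0.288×5.670×10⁻⁸×2.70×10⁻⁵×(2267.61)⁴ = 11.7 W.

P ≈ 11.7 W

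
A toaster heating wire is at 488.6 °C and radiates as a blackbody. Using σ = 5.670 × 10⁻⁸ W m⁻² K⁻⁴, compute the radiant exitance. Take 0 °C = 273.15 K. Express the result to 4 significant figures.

I ≈ 1.909×10⁴ W/m²

T = 488.6 °C + 273.15 = 761.75 K.
Stefan–Boltzmann: I = σT⁴ = 5.670×10⁻⁸ × (761.75)⁴ = 1.909×10⁴ W/m².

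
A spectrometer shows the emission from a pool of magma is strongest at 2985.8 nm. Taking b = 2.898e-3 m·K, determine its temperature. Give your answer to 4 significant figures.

T ≈ 970.6 K

Wien's law gives T = b/λ_max = (2.898×10⁻³ m·K)/(2.9858×10⁻⁶ m) = 970.6 K.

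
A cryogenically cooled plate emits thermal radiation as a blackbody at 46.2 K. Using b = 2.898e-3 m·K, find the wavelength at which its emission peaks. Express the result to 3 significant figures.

λ_max ≈ 62.7 μm

Wien's displacement law: λ_max = b/T = (2.898×10⁻³ m·K)/(46.2 K) = 6.273×10⁻⁵ m.
That is 62.7 μm, in the infrared range.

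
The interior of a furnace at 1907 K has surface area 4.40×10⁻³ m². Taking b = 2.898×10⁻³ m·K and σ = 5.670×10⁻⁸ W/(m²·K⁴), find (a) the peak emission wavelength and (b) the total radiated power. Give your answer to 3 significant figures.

(a) λ_max = b/T = 2.898×10⁻³/1907 = 1.520×10⁻⁶ m = 1.52×10³ nm.
Area A = 4.40×10⁻³ m².
(b) P = σAT⁴ = 5.670×10⁻⁸×4.40×10⁻³×(1907)⁴ = 3.30×10³ W.

λ_max ≈ 1.52×10³ nm; P ≈ 3.30×10³ W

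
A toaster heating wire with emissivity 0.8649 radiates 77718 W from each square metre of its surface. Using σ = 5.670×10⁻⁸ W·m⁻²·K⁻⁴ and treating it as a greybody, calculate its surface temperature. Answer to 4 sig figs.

T ≈ 1122 K

I = εσT⁴, so T = (I/εσ)^(1/4) = (77718/(0.8649×5.670×10⁻⁸))^(1/4) = 1122 K.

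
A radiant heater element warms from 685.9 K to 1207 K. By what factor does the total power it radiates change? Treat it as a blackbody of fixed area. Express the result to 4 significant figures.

P₂/P₁ ≈ 9.589

P ∝ T⁴, so P₂/P₁ = (T₂/T₁)⁴ = (1207/685.9)⁴ = (1.75973)⁴ = 9.589.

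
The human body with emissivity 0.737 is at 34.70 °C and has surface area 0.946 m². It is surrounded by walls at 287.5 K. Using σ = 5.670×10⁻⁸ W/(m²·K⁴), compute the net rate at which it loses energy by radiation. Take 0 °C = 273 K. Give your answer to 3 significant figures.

Net loss ≈ 84.3 W

T = 34.70 °C + 273 = 307.70 K.
Area A = 0.946 m².
Net radiated power P_net = εσA(T⁴ − T₀⁴) = 0.737×5.670×10⁻⁸×0.946×(307.70⁴ − 287.5⁴).
T⁴ − T₀⁴ = 8.96417×10⁹ − 6.83206×10⁹ = 2.13211×10⁹ K⁴, so P_net = 84.3 W.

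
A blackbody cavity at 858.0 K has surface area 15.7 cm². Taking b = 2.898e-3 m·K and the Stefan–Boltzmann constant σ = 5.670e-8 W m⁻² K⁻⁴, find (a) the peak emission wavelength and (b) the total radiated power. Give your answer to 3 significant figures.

λ_max ≈ 3.38 μm; P ≈ 48.2 W

(a) λ_max = b/T = 2.898×10⁻³/858.0 = 3.378×10⁻⁶ m = 3.38 μm.
Area A = 15.7 cm² = 1.57×10⁻³ m².
(b) P = σAT⁴ = 5.670×10⁻⁸×1.57×10⁻³×(858.0)⁴ = 48.2 W.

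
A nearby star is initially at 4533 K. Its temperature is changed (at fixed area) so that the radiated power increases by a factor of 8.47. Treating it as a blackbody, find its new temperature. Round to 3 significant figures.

T₂ ≈ 7.73×10³ K

P ∝ T⁴, so T₂/T₁ = (P₂/P₁)^(1/4) = (8.47)^(1/4) = 1.70597.
T₂ = 4533 × 1.70597 = 7.73×10³ K.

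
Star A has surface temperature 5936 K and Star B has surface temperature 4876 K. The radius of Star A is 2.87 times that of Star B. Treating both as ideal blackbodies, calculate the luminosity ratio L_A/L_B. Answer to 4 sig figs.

L ∝ R²T⁴, so L_A/L_B = (R_A/R_B)²(T_A/T_B)⁴ = (2.87)² × (5936/4876)⁴ = 8.2369 × 2.19645 = 18.09.

L_A/L_B ≈ 18.09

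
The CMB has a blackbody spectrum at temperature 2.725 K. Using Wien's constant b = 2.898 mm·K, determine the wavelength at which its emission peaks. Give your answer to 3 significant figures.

λ_max ≈ 1.06 mm

Wien's displacement law: λ_max = b/T = (2.898×10⁻³ m·K)/(2.725 K) = 1.063×10⁻³ m.
That is 1.06 mm, in the microwave range.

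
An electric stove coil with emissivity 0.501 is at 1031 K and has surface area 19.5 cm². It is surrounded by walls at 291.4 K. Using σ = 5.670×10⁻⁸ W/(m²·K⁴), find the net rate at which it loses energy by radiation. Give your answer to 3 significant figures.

Net loss ≈ 62.2 W

Area A = 19.5 cm² = 1.95×10⁻³ m².
Net radiated power P_net = εσA(T⁴ − T₀⁴) = 0.501×5.670×10⁻⁸×1.95×10⁻³×(1031⁴ − 291.4⁴).
T⁴ − T₀⁴ = 1.12989×10¹² − 7.21038×10⁹ = 1.12268×10¹² K⁴, so P_net = 62.2 W.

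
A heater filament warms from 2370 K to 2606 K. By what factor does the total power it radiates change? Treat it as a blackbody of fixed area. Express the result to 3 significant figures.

P ∝ T⁴, so P₂/P₁ = (T₂/T₁)⁴ = (2606/2370)⁴ = (1.09958)⁴ = 1.46.

P₂/P₁ ≈ 1.46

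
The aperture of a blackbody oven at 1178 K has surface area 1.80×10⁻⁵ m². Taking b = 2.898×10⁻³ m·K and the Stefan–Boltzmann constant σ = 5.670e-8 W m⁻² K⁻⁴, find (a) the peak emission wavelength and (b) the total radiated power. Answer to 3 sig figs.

λ_max ≈ 2.46×10³ nm; P ≈ 1.97 W

(a) λ_max = b/T = 2.898×10⁻³/1178 = 2.460×10⁻⁶ m = 2.46×10³ nm.
Area A = 1.80×10⁻⁵ m².
(b) P = σAT⁴ = 5.670×10⁻⁸×1.80×10⁻⁵×(1178)⁴ = 1.97 W.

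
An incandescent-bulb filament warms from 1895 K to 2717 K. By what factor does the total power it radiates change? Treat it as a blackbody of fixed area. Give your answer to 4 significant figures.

P ∝ T⁴, so P₂/P₁ = (T₂/T₁)⁴ = (2717/1895)⁴ = (1.43377)⁴ = 4.226.

P₂/P₁ ≈ 4.226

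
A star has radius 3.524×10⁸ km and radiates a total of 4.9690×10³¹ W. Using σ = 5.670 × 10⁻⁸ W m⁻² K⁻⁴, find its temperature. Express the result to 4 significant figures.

Surface area A = 4πR² = 4π(3.524×10¹¹ m)² = 1.56056×10²⁴ m².
P = σAT⁴ ⇒ T = (P/(σA))^(1/4) = (4.9690×10³¹/(5.670×10⁻⁸×1.56056×10²⁴))^(1/4) = 4868 K.

T ≈ 4868 K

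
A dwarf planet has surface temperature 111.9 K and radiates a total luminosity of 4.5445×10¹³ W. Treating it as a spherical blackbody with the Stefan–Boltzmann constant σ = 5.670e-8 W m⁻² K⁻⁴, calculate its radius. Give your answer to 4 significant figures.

R ≈ 6.378×10⁵ m

L = 4πR²σT⁴ ⇒ R = √(L/(4πσT⁴)).
σT⁴ = 8.89003 W/m², so R = √(4.5445×10¹³/(4π×8.89003)) = 6.378×10⁵ m.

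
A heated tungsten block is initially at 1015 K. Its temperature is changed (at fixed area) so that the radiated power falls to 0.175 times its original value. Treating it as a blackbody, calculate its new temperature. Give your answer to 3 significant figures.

T₂ ≈ 656 K

P ∝ T⁴, so T₂/T₁ = (P₂/P₁)^(1/4) = (0.175)^(1/4) = 0.646784.
T₂ = 1015 × 0.646784 = 656 K.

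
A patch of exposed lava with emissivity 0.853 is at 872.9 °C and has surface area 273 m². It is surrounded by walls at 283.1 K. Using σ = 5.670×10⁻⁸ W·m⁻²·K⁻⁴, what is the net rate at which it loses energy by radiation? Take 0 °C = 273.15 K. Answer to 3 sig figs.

Net loss ≈ 2.27×10⁷ W

T = 872.9 °C + 273.15 = 1146.05 K.
Area A = 273 m².
Net radiated power P_net = εσA(T⁴ − T₀⁴) = 0.853×5.670×10⁻⁸×273×(1146.05⁴ − 283.1⁴).
T⁴ − T₀⁴ = 1.72510×10¹² − 6.42332×10⁹ = 1.71868×10¹² K⁴, so P_net = 2.27×10⁷ W.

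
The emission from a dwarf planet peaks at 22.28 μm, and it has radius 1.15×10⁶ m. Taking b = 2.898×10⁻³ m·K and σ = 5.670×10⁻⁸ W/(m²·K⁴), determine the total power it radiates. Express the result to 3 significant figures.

Wien's law: T = b/λ_max = 2.898×10⁻³/2.228×10⁻⁵ = 130.072 K.
Surface area A = 4πR² = 4π(1.15×10⁶ m)² = 1.66190×10¹³ m².
Then P = σAT⁴ = 5.670×10⁻⁸×1.66190×10¹³×(130.072)⁴ = 2.70×10¹⁴ W.

P ≈ 2.70×10¹⁴ W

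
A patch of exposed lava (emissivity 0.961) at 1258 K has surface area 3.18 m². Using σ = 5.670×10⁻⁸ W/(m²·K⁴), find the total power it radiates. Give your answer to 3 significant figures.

Area A = 3.18 m².
P = εσAT⁴ = 0.961 × 5.670×10⁻⁸ × 3.18 × (1258)⁴ = 4.34×10⁵ W.

P ≈ 4.34×10⁵ W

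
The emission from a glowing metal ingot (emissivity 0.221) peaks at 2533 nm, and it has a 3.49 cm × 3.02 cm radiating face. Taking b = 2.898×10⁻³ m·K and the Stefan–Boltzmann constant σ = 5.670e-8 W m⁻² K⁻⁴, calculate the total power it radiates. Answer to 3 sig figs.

P ≈ 22.6 W

Wien's law: T = b/λ_max = 2.898×10⁻³/2.533×10⁻⁶ = 1144.10 K.
Area A = 0.0349 × 0.0302 = 1.05398×10⁻³ m².
Then P = εσAT⁴ = 0.221×5.670×10⁻⁸×1.05398×10⁻³×(1144.10)⁴ = 22.6 W.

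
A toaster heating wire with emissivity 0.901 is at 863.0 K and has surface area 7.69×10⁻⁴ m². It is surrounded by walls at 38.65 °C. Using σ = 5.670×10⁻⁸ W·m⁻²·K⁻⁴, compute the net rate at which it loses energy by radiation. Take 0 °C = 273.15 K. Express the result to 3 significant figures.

Net loss ≈ 21.4 W

Surroundings: T = 38.65 °C + 273.15 = 311.80 K.
Area A = 7.69×10⁻⁴ m².
Net radiated power P_net = εσA(T⁴ − T₀⁴) = 0.901×5.670×10⁻⁸×7.69×10⁻⁴×(863.0⁴ − 311.80⁴).
T⁴ − T₀⁴ = 5.54681×10¹¹ − 9.45158×10⁹ = 5.45229×10¹¹ K⁴, so P_net = 21.4 W.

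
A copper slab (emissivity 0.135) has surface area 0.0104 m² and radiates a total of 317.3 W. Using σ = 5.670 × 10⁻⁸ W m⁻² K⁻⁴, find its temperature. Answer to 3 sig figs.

Area A = 0.0104 m².
P = εσAT⁴ ⇒ T = (P/(εσA))^(1/4) = (317.3/(0.135×5.670×10⁻⁸×0.0104))^(1/4) = 1.41×10³ K.

T ≈ 1.41×10³ K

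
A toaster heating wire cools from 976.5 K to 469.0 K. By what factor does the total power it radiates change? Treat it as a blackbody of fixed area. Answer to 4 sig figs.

P₂/P₁ ≈ 0.05321

P ∝ T⁴, so P₂/P₁ = (T₂/T₁)⁴ = (469.0/976.5)⁴ = (0.480287)⁴ = 0.05321.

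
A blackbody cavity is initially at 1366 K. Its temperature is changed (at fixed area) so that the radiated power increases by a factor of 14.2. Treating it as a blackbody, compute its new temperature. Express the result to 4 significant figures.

T₂ ≈ 2652 K

P ∝ T⁴, so T₂/T₁ = (P₂/P₁)^(1/4) = (14.2)^(1/4) = 1.94121.
T₂ = 1366 × 1.94121 = 2652 K.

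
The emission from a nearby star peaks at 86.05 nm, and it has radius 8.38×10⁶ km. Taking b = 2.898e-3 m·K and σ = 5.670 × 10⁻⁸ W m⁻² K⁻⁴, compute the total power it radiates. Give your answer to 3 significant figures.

P ≈ 6.44×10³¹ W

Wien's law: T = b/λ_max = 2.898×10⁻³/8.605×10⁻⁸ = 33678.1 K.
Surface area A = 4πR² = 4π(8.38×10⁹ m)² = 8.82466×10²⁰ m².
Then P = σAT⁴ = 5.670×10⁻⁸×8.82466×10²⁰×(33678.1)⁴ = 6.44×10³¹ W.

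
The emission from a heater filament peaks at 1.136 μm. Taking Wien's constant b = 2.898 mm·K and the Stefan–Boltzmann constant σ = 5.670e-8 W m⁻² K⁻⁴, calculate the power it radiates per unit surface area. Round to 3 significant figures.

Wien's law: T = b/λ_max = 2.898×10⁻³/1.136×10⁻⁶ = 2551.06 K.
Then I = σT⁴ = 5.670×10⁻⁸×(2551.06)⁴ = 2.40×10⁶ W/m².

I ≈ 2.40×10⁶ W/m²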